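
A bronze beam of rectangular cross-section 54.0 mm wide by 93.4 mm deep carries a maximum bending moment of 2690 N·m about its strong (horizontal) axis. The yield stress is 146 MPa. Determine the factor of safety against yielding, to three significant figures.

n = 4.26

Section modulus S = bh²/6 = 54.0×93.4²/6 = 78510 mm³.
σ = M/S = 2690000/78510 = 34.26 MPa.
n = 146/34.26 = 4.261.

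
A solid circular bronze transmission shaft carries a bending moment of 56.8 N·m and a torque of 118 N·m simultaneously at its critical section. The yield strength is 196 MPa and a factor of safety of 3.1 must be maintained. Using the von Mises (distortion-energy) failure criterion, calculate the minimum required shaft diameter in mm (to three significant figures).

d = 26.6 mm

σ_allow = σ_y/n = 196/3.1 = 63.23 MPa.
For a solid shaft σ_b = 32M/(πd³) and τ = 16T/(πd³), so the von Mises stress is σ' = (16/πd³)·√(4M²+3T²).
√(4M²+3T²) = √(4×(56800)² + 3×(118000)²) = 233800 N·mm.
d³ = 16×233800/(π×63.23) = 18840 mm³.
d = 26.61 mm.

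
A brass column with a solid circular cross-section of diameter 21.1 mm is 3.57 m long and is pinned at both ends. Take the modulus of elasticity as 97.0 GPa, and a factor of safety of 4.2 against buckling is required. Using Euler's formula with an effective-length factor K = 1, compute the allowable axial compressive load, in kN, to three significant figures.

I = πd⁴/64 = π×21.1⁴/64 = 9730 mm⁴.
Effective length L_e = KL = 1×3.57 m = 3570 mm.
Euler critical load P_cr = π²EI/L_e² = π²×97000×9730/3570² = 730.9 N.
P_allow = P_cr/n = 730.9/4.2 = 174.0 N.

P_allow = 0.174 kN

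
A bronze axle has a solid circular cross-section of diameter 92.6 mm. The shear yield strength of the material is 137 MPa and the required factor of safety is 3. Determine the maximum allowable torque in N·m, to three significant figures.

T_allow = 7120 N·m

τ_allow = 137/3 = 45.67 MPa.
For a solid shaft T_allow = τ_allow·πd³/16; πd³/16 = π×92.6³/16 = 155900 mm³.
T_allow = 45.67×155900 = 7.120×10^6 N·mm = 7120 N·m.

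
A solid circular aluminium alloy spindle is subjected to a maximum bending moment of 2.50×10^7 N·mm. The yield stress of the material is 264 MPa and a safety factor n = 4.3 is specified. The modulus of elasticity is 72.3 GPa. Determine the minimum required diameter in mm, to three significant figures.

σ_allow = 264/4.3 = 61.40 MPa.
For a solid circular section σ = 32M/(πd³), so d³ = 32M/(π σ_allow) = 32×2.5000×10^7/(π×61.40) = 4.148×10^6 mm³.
d = 160.7 mm.

d = 161 mm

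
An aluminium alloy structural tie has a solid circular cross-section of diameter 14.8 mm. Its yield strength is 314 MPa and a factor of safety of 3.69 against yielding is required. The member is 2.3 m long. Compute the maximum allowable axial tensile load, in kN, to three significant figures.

F_allow = 14.6 kN

σ_allow = 314/3.69 = 85.09 MPa.
A = πd²/4 = π×14.8²/4 = 172.0 mm².
F_allow = σ_allow × A = 85.09×172.0 = 14640 N.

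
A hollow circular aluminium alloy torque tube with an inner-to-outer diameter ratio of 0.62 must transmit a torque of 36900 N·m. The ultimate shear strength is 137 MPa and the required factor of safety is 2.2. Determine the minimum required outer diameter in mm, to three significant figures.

τ_allow = 137/2.2 = 62.27 MPa.
For a hollow shaft τ = 16T/[πd_o³(1−k⁴)] with k = 0.62, so 1−k⁴ = 0.8522.
d_o³ = 16T/[π τ_allow (1−k⁴)] = 16×3.6900×10^7/(π×62.27×0.8522) = 3.541×10^6 mm³.
d_o = 152.4 mm.

d_o = 152 mm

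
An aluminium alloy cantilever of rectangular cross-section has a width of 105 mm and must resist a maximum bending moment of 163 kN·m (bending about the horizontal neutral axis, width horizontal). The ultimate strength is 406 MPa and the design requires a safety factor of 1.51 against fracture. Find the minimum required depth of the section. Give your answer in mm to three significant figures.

σ_allow = 406/1.51 = 268.9 MPa.
For a rectangular section σ = 6M/(bh²), so h² = 6M/(b σ_allow) = 6×1.6300×10^8/(105×268.9) = 34640 mm².
h = 186.1 mm.

h = 186 mm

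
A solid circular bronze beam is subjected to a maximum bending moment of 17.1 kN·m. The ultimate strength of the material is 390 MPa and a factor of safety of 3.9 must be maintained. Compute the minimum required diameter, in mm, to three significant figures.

σ_allow = 390/3.9 = 100.0 MPa.
For a solid circular section σ = 32M/(πd³), so d³ = 32M/(π σ_allow) = 32×1.7100×10^7/(π×100.0) = 1.742×10^6 mm³.
d = 120.3 mm.

d = 120 mm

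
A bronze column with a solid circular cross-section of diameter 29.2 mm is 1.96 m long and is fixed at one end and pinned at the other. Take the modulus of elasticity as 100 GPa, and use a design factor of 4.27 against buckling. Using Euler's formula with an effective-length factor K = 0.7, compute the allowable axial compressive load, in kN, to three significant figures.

I = πd⁴/64 = π×29.2⁴/64 = 35690 mm⁴.
Effective length L_e = KL = 0.7×1.96 m = 1372 mm.
Euler critical load P_cr = π²EI/L_e² = π²×100000×35690/1372² = 18710 N.
P_allow = P_cr/n = 18710/4.27 = 4382 N.

P_allow = 4.38 kN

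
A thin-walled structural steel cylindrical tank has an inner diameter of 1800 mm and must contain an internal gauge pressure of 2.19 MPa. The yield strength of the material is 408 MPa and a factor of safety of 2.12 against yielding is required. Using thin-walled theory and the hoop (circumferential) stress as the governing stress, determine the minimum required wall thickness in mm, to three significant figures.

t = 10.2 mm

σ_allow = 408/2.12 = 192.5 MPa.
Hoop stress σ_h = pD/(2t), so t = pD/(2σ_allow) = 2.19×1800/(2×192.5) = 10.24 mm.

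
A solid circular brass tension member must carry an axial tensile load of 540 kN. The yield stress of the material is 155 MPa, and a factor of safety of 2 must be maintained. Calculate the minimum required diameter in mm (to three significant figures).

d = 94.2 mm

Allowable stress σ_allow = 155/2 = 77.50 MPa.
Required area A = F/σ_allow = 540000/77.50 = 6968 mm².
A = πd²/4 → d = √(4A/π) = 94.19 mm.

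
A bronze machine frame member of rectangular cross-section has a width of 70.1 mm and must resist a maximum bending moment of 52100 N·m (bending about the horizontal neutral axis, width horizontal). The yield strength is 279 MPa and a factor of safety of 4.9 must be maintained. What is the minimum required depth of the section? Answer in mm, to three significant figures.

h = 280 mm

σ_allow = 279/4.9 = 56.94 MPa.
For a rectangular section σ = 6M/(bh²), so h² = 6M/(b σ_allow) = 6×5.2100×10^7/(70.1×56.94) = 78320 mm².
h = 279.9 mm.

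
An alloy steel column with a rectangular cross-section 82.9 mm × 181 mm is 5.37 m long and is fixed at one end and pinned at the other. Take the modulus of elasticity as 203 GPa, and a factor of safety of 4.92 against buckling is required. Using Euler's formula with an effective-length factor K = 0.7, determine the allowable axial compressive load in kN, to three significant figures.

P_allow = 248 kN

Buckling occurs about the weak axis: I_min = h·b³/12 = 181×82.9³/12 = 8.593×10^6 mm⁴ (b = 82.9 mm is the smaller dimension).
Effective length L_e = KL = 0.7×5.37 m = 3759 mm.
Euler critical load P_cr = π²EI/L_e² = π²×203000×8.593×10^6/3759² = 1.218×10^6 N.
P_allow = P_cr/n = 1.218×10^6/4.92 = 247700 N.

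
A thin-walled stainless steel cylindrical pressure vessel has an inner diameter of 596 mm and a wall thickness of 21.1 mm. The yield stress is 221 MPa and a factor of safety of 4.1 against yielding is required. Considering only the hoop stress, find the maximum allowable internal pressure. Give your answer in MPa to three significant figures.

p_allow = 3.82 MPa

σ_allow = 221/4.1 = 53.90 MPa.
σ_h = pD/(2t) → p_allow = 2σ_allow t/D = 2×53.90×21.1/596 = 3.817 MPa.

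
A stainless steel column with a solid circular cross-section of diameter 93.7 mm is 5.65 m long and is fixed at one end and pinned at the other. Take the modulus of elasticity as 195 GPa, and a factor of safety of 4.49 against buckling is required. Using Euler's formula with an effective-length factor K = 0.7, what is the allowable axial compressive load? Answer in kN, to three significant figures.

I = πd⁴/64 = π×93.7⁴/64 = 3.784×10^6 mm⁴.
Effective length L_e = KL = 0.7×5.65 m = 3955 mm.
Euler critical load P_cr = π²EI/L_e² = π²×195000×3.784×10^6/3955² = 465600 N.
P_allow = P_cr/n = 465600/4.49 = 103700 N.

P_allow = 104 kN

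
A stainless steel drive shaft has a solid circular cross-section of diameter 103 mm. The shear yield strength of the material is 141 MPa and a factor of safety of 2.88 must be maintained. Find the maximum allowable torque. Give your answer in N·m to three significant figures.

τ_allow = 141/2.88 = 48.96 MPa.
For a solid shaft T_allow = τ_allow·πd³/16; πd³/16 = π×103³/16 = 214600 mm³.
T_allow = 48.96×214600 = 1.050×10^7 N·mm = 10500 N·m.

T_allow = 10500 N·m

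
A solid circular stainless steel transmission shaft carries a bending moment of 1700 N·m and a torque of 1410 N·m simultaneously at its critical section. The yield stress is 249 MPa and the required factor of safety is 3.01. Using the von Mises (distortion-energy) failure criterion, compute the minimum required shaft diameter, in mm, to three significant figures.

σ_allow = σ_y/n = 249/3.01 = 82.72 MPa.
For a solid shaft σ_b = 32M/(πd³) and τ = 16T/(πd³), so the von Mises stress is σ' = (16/πd³)·√(4M²+3T²).
√(4M²+3T²) = √(4×(1.700×10^6)² + 3×(1.410×10^6)²) = 4.186×10^6 N·mm.
d³ = 16×4.186×10^6/(π×82.72) = 257700 mm³.
d = 63.64 mm.

d = 63.6 mm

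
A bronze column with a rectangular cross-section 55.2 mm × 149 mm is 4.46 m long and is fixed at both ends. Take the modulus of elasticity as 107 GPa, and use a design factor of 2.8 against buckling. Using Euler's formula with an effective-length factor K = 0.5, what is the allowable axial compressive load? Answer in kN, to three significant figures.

Buckling occurs about the weak axis: I_min = h·b³/12 = 149×55.2³/12 = 2.088×10^6 mm⁴ (b = 55.2 mm is the smaller dimension).
Effective length L_e = KL = 0.5×4.46 m = 2230 mm.
Euler critical load P_cr = π²EI/L_e² = π²×107000×2.088×10^6/2230² = 443500 N.
P_allow = P_cr/n = 443500/2.8 = 158400 N.

P_allow = 158 kN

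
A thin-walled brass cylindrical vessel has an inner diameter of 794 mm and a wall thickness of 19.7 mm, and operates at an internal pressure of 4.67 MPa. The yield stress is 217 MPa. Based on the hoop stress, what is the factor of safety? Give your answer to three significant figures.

σ_h = pD/(2t) = 4.67×794/(2×19.7) = 94.11 MPa.
n = 217/94.11 = 2.306.

n = 2.31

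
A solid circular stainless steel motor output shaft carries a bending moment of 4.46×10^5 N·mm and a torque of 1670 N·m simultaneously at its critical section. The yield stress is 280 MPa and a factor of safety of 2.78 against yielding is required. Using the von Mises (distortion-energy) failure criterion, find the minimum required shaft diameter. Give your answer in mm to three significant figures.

σ_allow = σ_y/n = 280/2.78 = 100.7 MPa.
For a solid shaft σ_b = 32M/(πd³) and τ = 16T/(πd³), so the von Mises stress is σ' = (16/πd³)·√(4M²+3T²).
√(4M²+3T²) = √(4×(446000)² + 3×(1.670×10^6)²) = 3.027×10^6 N·mm.
d³ = 16×3.027×10^6/(π×100.7) = 153100 mm³.
d = 53.49 mm.

d = 53.5 mm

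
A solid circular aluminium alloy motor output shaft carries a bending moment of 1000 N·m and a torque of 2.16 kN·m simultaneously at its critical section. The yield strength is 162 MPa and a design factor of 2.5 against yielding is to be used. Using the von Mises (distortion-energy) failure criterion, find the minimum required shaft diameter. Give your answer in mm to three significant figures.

σ_allow = σ_y/n = 162/2.5 = 64.80 MPa.
For a solid shaft σ_b = 32M/(πd³) and τ = 16T/(πd³), so the von Mises stress is σ' = (16/πd³)·√(4M²+3T²).
√(4M²+3T²) = √(4×(1.000×10^6)² + 3×(2.160×10^6)²) = 4.242×10^6 N·mm.
d³ = 16×4.242×10^6/(π×64.80) = 333400 mm³.
d = 69.34 mm.

d = 69.3 mm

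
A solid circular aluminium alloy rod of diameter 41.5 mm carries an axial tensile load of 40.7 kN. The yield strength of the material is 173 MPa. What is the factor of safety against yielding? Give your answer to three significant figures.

A = πd²/4 = 1353 mm².
σ = F/A = 40700/1353 = 30.09 MPa.
n = 173/30.09 = 5.750.

n = 5.75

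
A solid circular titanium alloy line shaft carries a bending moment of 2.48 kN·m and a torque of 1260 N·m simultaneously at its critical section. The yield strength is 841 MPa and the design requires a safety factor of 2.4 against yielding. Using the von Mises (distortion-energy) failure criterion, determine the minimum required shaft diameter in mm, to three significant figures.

σ_allow = σ_y/n = 841/2.4 = 350.4 MPa.
For a solid shaft σ_b = 32M/(πd³) and τ = 16T/(πd³), so the von Mises stress is σ' = (16/πd³)·√(4M²+3T²).
√(4M²+3T²) = √(4×(2.480×10^6)² + 3×(1.260×10^6)²) = 5.419×10^6 N·mm.
d³ = 16×5.419×10^6/(π×350.4) = 78760 mm³.
d = 42.86 mm.

d = 42.9 mm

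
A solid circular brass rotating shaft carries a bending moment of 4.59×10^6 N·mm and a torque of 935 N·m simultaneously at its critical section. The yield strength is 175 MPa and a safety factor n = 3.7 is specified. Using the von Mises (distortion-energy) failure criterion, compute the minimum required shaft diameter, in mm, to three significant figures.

d = 100 mm

σ_allow = σ_y/n = 175/3.7 = 47.30 MPa.
For a solid shaft σ_b = 32M/(πd³) and τ = 16T/(πd³), so the von Mises stress is σ' = (16/πd³)·√(4M²+3T²).
√(4M²+3T²) = √(4×(4.590×10^6)² + 3×(935000)²) = 9.322×10^6 N·mm.
d³ = 16×9.322×10^6/(π×47.30) = 1.004×10^6 mm³.
d = 100.1 mm.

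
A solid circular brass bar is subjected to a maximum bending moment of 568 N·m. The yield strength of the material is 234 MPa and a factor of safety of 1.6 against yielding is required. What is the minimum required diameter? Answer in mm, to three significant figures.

d = 34.1 mm

σ_allow = 234/1.6 = 146.2 MPa.
For a solid circular section σ = 32M/(πd³), so d³ = 32M/(π σ_allow) = 32×568000/(π×146.2) = 39560 mm³.
d = 34.07 mm.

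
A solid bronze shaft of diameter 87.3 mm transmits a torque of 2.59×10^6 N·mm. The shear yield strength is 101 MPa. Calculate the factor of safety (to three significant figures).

n = 5.09

τ = 16T/(πd³) = 16×2590000/(π×87.3³) = 19.83 MPa.
n = τ_limit/τ = 101/19.83 = 5.094.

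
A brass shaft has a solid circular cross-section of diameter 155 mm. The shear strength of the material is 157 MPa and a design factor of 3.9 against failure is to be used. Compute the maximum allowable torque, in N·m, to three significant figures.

T_allow = 29400 N·m

τ_allow = 157/3.9 = 40.26 MPa.
For a solid shaft T_allow = τ_allow·πd³/16; πd³/16 = π×155³/16 = 731200 mm³.
T_allow = 40.26×731200 = 2.943×10^7 N·mm = 29430 N·m.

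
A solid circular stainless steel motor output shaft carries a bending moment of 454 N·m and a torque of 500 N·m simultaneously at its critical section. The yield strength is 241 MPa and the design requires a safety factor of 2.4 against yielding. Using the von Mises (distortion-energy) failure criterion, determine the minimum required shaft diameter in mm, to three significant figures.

d = 39.9 mm

σ_allow = σ_y/n = 241/2.4 = 100.4 MPa.
For a solid shaft σ_b = 32M/(πd³) and τ = 16T/(πd³), so the von Mises stress is σ' = (16/πd³)·√(4M²+3T²).
√(4M²+3T²) = √(4×(454000)² + 3×(500000)²) = 1.255×10^6 N·mm.
d³ = 16×1.255×10^6/(π×100.4) = 63640 mm³.
d = 39.92 mm.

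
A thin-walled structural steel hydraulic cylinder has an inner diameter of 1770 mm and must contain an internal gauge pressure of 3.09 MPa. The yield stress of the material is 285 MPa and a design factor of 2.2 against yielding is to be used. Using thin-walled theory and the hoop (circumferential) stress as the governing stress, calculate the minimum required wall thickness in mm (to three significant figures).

t = 21.1 mm

σ_allow = 285/2.2 = 129.5 MPa.
Hoop stress σ_h = pD/(2t), so t = pD/(2σ_allow) = 3.09×1770/(2×129.5) = 21.11 mm.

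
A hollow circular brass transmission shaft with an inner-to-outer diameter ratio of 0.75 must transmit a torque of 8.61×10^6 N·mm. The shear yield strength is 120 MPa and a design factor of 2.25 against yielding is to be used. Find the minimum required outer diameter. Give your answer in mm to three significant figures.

τ_allow = 120/2.25 = 53.33 MPa.
For a hollow shaft τ = 16T/[πd_o³(1−k⁴)] with k = 0.75, so 1−k⁴ = 0.6836.
d_o³ = 16T/[π τ_allow (1−k⁴)] = 16×8610000/(π×53.33×0.6836) = 1.203×10^6 mm³.
d_o = 106.3 mm.

d_o = 106 mm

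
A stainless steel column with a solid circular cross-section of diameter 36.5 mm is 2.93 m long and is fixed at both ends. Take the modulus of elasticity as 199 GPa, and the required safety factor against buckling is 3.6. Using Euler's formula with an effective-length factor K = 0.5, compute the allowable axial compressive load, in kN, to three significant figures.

P_allow = 22.1 kN

I = πd⁴/64 = π×36.5⁴/64 = 87120 mm⁴.
Effective length L_e = KL = 0.5×2.93 m = 1465 mm.
Euler critical load P_cr = π²EI/L_e² = π²×199000×87120/1465² = 79730 N.
P_allow = P_cr/n = 79730/3.6 = 22150 N.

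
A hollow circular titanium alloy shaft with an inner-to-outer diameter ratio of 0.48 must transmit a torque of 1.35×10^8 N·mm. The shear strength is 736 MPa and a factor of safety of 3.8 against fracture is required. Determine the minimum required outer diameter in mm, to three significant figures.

d_o = 155 mm

τ_allow = 736/3.8 = 193.7 MPa.
For a hollow shaft τ = 16T/[πd_o³(1−k⁴)] with k = 0.48, so 1−k⁴ = 0.9469.
d_o³ = 16T/[π τ_allow (1−k⁴)] = 16×1.3500×10^8/(π×193.7×0.9469) = 3.749×10^6 mm³.
d_o = 155.3 mm.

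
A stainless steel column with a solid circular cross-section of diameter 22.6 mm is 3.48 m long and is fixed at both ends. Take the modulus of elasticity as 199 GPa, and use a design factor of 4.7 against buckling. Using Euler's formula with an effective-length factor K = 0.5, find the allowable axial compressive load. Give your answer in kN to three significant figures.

P_allow = 1.77 kN

I = πd⁴/64 = π×22.6⁴/64 = 12810 mm⁴.
Effective length L_e = KL = 0.5×3.48 m = 1740 mm.
Euler critical load P_cr = π²EI/L_e² = π²×199000×12810/1740² = 8307 N.
P_allow = P_cr/n = 8307/4.7 = 1768 N.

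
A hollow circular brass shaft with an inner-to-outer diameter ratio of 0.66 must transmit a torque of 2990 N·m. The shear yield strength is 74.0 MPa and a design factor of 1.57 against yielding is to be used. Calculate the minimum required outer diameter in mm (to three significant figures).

τ_allow = 74.0/1.57 = 47.13 MPa.
For a hollow shaft τ = 16T/[πd_o³(1−k⁴)] with k = 0.66, so 1−k⁴ = 0.8103.
d_o³ = 16T/[π τ_allow (1−k⁴)] = 16×2990000/(π×47.13×0.8103) = 398700 mm³.
d_o = 73.60 mm.

d_o = 73.6 mm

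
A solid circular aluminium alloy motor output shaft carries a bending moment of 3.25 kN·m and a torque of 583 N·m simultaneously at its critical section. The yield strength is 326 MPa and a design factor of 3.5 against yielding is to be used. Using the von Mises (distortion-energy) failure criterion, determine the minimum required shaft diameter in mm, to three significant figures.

d = 71.1 mm

σ_allow = σ_y/n = 326/3.5 = 93.14 MPa.
For a solid shaft σ_b = 32M/(πd³) and τ = 16T/(πd³), so the von Mises stress is σ' = (16/πd³)·√(4M²+3T²).
√(4M²+3T²) = √(4×(3.250×10^6)² + 3×(583000)²) = 6.578×10^6 N·mm.
d³ = 16×6.578×10^6/(π×93.14) = 359700 mm³.
d = 71.12 mm.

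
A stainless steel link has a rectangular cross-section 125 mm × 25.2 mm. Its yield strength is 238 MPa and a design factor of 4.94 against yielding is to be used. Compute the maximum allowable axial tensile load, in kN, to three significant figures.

F_allow = 152 kN

σ_allow = 238/4.94 = 48.18 MPa.
A = 125×25.2 = 3150 mm².
F_allow = σ_allow × A = 48.18×3150 = 151800 N.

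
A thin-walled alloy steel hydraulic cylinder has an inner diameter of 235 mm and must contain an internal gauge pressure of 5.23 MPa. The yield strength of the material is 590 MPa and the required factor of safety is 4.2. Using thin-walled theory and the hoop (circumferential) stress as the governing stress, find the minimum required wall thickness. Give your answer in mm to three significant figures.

σ_allow = 590/4.2 = 140.5 MPa.
Hoop stress σ_h = pD/(2t), so t = pD/(2σ_allow) = 5.23×235/(2×140.5) = 4.375 mm.

t = 4.37 mm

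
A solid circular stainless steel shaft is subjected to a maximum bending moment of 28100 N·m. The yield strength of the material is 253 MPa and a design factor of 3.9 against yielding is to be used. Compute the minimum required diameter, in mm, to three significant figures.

σ_allow = 253/3.9 = 64.87 MPa.
For a solid circular section σ = 32M/(πd³), so d³ = 32M/(π σ_allow) = 32×2.8100×10^7/(π×64.87) = 4.412×10^6 mm³.
d = 164.0 mm.

d = 164 mm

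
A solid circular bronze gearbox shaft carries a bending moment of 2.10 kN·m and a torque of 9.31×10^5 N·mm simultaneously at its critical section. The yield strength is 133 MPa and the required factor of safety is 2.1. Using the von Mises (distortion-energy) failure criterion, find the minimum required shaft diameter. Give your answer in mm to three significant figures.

σ_allow = σ_y/n = 133/2.1 = 63.33 MPa.
For a solid shaft σ_b = 32M/(πd³) and τ = 16T/(πd³), so the von Mises stress is σ' = (16/πd³)·√(4M²+3T²).
√(4M²+3T²) = √(4×(2.100×10^6)² + 3×(931000)²) = 4.499×10^6 N·mm.
d³ = 16×4.499×10^6/(π×63.33) = 361800 mm³.
d = 71.26 mm.

d = 71.3 mm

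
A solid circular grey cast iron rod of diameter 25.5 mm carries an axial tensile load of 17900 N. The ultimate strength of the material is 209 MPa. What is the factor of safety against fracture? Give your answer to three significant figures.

A = πd²/4 = 510.7 mm².
σ = F/A = 17900/510.7 = 35.05 MPa.
n = 209/35.05 = 5.963.

n = 5.96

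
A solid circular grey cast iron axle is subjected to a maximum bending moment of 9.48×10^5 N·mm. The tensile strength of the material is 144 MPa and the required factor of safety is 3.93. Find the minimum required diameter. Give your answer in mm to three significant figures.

d = 64.1 mm

σ_allow = 144/3.93 = 36.64 MPa.
For a solid circular section σ = 32M/(πd³), so d³ = 32M/(π σ_allow) = 32×948000/(π×36.64) = 263500 mm³.
d = 64.11 mm.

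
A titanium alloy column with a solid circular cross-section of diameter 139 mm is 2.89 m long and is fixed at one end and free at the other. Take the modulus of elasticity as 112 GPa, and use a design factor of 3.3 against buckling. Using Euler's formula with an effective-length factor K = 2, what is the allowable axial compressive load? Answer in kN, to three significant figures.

P_allow = 184 kN

I = πd⁴/64 = π×139⁴/64 = 1.832×10^7 mm⁴.
Effective length L_e = KL = 2×2.89 m = 5780 mm.
Euler critical load P_cr = π²EI/L_e² = π²×112000×1.832×10^7/5780² = 606300 N.
P_allow = P_cr/n = 606300/3.3 = 183700 N.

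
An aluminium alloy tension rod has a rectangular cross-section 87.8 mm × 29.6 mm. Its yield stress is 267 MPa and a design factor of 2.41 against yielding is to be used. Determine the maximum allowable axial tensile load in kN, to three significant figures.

F_allow = 288 kN

σ_allow = 267/2.41 = 110.8 MPa.
A = 87.8×29.6 = 2599 mm².
F_allow = σ_allow × A = 110.8×2599 = 287900 N.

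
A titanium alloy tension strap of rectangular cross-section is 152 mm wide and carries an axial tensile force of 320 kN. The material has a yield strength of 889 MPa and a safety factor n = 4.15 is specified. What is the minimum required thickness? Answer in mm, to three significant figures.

t = 9.83 mm

σ_allow = 889/4.15 = 214.2 MPa.
Required area A = F/σ_allow = 320000/214.2 = 1494 mm².
t = A/w = 1494/152 = 9.828 mm.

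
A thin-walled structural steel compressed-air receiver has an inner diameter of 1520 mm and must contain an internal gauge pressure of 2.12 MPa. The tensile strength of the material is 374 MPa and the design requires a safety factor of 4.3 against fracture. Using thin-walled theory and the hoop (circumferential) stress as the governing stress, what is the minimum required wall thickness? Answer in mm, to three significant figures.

t = 18.5 mm

σ_allow = 374/4.3 = 86.98 MPa.
Hoop stress σ_h = pD/(2t), so t = pD/(2σ_allow) = 2.12×1520/(2×86.98) = 18.52 mm.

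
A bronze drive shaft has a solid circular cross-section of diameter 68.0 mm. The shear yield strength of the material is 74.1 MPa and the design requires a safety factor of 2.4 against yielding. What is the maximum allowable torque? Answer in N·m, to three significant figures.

T_allow = 1910 N·m

τ_allow = 74.1/2.4 = 30.88 MPa.
For a solid shaft T_allow = τ_allow·πd³/16; πd³/16 = π×68.0³/16 = 61740 mm³.
T_allow = 30.88×61740 = 1.906×10^6 N·mm = 1906 N·m.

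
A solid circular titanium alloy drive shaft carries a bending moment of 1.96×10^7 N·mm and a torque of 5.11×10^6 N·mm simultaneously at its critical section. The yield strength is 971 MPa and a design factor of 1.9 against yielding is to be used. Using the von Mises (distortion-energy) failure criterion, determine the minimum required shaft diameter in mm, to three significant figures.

d = 73.7 mm

σ_allow = σ_y/n = 971/1.9 = 511.1 MPa.
For a solid shaft σ_b = 32M/(πd³) and τ = 16T/(πd³), so the von Mises stress is σ' = (16/πd³)·√(4M²+3T²).
√(4M²+3T²) = √(4×(1.960×10^7)² + 3×(5.110×10^6)²) = 4.019×10^7 N·mm.
d³ = 16×4.019×10^7/(π×511.1) = 400500 mm³.
d = 73.71 mm.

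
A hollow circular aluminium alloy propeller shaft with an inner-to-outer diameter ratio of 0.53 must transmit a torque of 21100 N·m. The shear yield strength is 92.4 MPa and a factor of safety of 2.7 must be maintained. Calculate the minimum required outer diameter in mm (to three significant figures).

d_o = 151 mm

τ_allow = 92.4/2.7 = 34.22 MPa.
For a hollow shaft τ = 16T/[πd_o³(1−k⁴)] with k = 0.53, so 1−k⁴ = 0.9211.
d_o³ = 16T/[π τ_allow (1−k⁴)] = 16×2.1100×10^7/(π×34.22×0.9211) = 3.409×10^6 mm³.
d_o = 150.5 mm.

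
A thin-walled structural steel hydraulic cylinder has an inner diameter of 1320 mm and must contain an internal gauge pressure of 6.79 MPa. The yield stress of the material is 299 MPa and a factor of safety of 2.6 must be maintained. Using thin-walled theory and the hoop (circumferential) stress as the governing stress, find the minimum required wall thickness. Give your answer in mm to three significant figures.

σ_allow = 299/2.6 = 115.0 MPa.
Hoop stress σ_h = pD/(2t), so t = pD/(2σ_allow) = 6.79×1320/(2×115.0) = 38.97 mm.

t = 39.0 mm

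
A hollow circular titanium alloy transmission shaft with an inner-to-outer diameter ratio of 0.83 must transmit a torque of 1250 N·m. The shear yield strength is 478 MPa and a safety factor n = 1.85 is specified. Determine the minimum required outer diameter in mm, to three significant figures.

τ_allow = 478/1.85 = 258.4 MPa.
For a hollow shaft τ = 16T/[πd_o³(1−k⁴)] with k = 0.83, so 1−k⁴ = 0.5254.
d_o³ = 16T/[π τ_allow (1−k⁴)] = 16×1250000/(π×258.4×0.5254) = 46890 mm³.
d_o = 36.06 mm.

d_o = 36.1 mm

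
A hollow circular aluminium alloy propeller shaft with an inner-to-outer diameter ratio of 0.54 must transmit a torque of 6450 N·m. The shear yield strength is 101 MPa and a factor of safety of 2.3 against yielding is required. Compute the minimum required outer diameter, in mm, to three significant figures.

d_o = 93.5 mm

τ_allow = 101/2.3 = 43.91 MPa.
For a hollow shaft τ = 16T/[πd_o³(1−k⁴)] with k = 0.54, so 1−k⁴ = 0.9150.
d_o³ = 16T/[π τ_allow (1−k⁴)] = 16×6450000/(π×43.91×0.9150) = 817600 mm³.
d_o = 93.51 mm.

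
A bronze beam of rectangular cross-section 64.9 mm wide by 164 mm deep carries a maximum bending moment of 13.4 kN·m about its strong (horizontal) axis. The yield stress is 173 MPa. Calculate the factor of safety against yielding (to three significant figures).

Section modulus S = bh²/6 = 64.9×164²/6 = 290900 mm³.
σ = M/S = 1.3400×10^7/290900 = 46.06 MPa.
n = 173/46.06 = 3.756.

n = 3.76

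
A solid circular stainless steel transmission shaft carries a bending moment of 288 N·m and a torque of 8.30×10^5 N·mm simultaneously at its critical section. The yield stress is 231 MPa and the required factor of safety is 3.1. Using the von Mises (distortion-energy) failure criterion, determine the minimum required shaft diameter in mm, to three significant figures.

d = 47.3 mm

σ_allow = σ_y/n = 231/3.1 = 74.52 MPa.
For a solid shaft σ_b = 32M/(πd³) and τ = 16T/(πd³), so the von Mises stress is σ' = (16/πd³)·√(4M²+3T²).
√(4M²+3T²) = √(4×(288000)² + 3×(830000)²) = 1.549×10^6 N·mm.
d³ = 16×1.549×10^6/(π×74.52) = 105800 mm³.
d = 47.30 mm.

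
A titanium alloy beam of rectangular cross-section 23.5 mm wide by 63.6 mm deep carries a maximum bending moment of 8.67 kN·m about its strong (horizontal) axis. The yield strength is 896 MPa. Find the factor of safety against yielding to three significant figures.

Section modulus S = bh²/6 = 23.5×63.6²/6 = 15840 mm³.
σ = M/S = 8670000/15840 = 547.3 MPa.
n = 896/547.3 = 1.637.

n = 1.64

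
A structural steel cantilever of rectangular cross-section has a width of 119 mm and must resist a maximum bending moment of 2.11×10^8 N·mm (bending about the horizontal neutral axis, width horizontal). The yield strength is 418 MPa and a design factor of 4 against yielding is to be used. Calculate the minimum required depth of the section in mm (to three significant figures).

h = 319 mm

σ_allow = 418/4 = 104.5 MPa.
For a rectangular section σ = 6M/(bh²), so h² = 6M/(b σ_allow) = 6×2.1100×10^8/(119×104.5) = 101800 mm².
h = 319.1 mm.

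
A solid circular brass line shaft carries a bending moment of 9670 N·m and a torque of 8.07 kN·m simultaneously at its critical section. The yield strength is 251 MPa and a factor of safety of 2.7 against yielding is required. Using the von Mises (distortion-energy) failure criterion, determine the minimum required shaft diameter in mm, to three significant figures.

σ_allow = σ_y/n = 251/2.7 = 92.96 MPa.
For a solid shaft σ_b = 32M/(πd³) and τ = 16T/(πd³), so the von Mises stress is σ' = (16/πd³)·√(4M²+3T²).
√(4M²+3T²) = √(4×(9.670×10^6)² + 3×(8.070×10^6)²) = 2.386×10^7 N·mm.
d³ = 16×2.386×10^7/(π×92.96) = 1.307×10^6 mm³.
d = 109.3 mm.

d = 109 mm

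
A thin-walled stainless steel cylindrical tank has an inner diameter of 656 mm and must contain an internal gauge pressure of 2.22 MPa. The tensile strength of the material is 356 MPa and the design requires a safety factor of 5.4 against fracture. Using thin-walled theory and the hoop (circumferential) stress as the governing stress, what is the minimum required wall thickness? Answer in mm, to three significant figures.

t = 11.0 mm

σ_allow = 356/5.4 = 65.93 MPa.
Hoop stress σ_h = pD/(2t), so t = pD/(2σ_allow) = 2.22×656/(2×65.93) = 11.05 mm.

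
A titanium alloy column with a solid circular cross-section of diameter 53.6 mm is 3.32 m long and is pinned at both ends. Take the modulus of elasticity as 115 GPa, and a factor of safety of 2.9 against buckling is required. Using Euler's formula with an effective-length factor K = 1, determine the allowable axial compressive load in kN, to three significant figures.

P_allow = 14.4 kN

I = πd⁴/64 = π×53.6⁴/64 = 405200 mm⁴.
Effective length L_e = KL = 1×3.32 m = 3320 mm.
Euler critical load P_cr = π²EI/L_e² = π²×115000×405200/3320² = 41720 N.
P_allow = P_cr/n = 41720/2.9 = 14390 N.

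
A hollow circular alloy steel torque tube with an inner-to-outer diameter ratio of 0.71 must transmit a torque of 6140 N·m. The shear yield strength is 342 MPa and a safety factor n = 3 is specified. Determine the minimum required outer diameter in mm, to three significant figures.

τ_allow = 342/3 = 114.0 MPa.
For a hollow shaft τ = 16T/[πd_o³(1−k⁴)] with k = 0.71, so 1−k⁴ = 0.7459.
d_o³ = 16T/[π τ_allow (1−k⁴)] = 16×6140000/(π×114.0×0.7459) = 367800 mm³.
d_o = 71.65 mm.

d_o = 71.6 mm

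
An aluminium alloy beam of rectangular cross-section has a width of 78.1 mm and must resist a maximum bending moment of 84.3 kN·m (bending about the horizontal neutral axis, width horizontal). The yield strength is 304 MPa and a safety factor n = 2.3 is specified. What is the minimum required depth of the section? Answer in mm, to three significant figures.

h = 221 mm

σ_allow = 304/2.3 = 132.2 MPa.
For a rectangular section σ = 6M/(bh²), so h² = 6M/(b σ_allow) = 6×8.4300×10^7/(78.1×132.2) = 49000 mm².
h = 221.4 mm.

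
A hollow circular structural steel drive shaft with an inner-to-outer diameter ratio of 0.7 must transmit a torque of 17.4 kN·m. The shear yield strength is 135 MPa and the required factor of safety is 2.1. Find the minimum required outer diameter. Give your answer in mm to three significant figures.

d_o = 122 mm

τ_allow = 135/2.1 = 64.29 MPa.
For a hollow shaft τ = 16T/[πd_o³(1−k⁴)] with k = 0.7, so 1−k⁴ = 0.7599.
d_o³ = 16T/[π τ_allow (1−k⁴)] = 16×1.7400×10^7/(π×64.29×0.7599) = 1.814×10^6 mm³.
d_o = 122.0 mm.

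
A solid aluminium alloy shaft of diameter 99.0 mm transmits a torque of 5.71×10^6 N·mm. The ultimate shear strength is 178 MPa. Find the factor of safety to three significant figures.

n = 5.94

τ = 16T/(πd³) = 16×5710000/(π×99.0³) = 29.97 MPa.
n = τ_limit/τ = 178/29.97 = 5.939.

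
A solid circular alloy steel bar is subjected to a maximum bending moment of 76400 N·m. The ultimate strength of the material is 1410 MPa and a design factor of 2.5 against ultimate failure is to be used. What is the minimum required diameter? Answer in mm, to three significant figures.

σ_allow = 1410/2.5 = 564.0 MPa.
For a solid circular section σ = 32M/(πd³), so d³ = 32M/(π σ_allow) = 32×7.6400×10^7/(π×564.0) = 1.380×10^6 mm³.
d = 111.3 mm.

d = 111 mm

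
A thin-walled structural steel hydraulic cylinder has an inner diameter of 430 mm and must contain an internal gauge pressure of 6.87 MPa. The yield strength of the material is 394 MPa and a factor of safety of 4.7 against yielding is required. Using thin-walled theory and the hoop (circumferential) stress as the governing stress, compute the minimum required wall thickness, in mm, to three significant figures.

σ_allow = 394/4.7 = 83.83 MPa.
Hoop stress σ_h = pD/(2t), so t = pD/(2σ_allow) = 6.87×430/(2×83.83) = 17.62 mm.

t = 17.6 mm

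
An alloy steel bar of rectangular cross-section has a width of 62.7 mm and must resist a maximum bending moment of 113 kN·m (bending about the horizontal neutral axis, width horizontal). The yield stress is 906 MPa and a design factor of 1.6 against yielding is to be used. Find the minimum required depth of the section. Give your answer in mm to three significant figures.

h = 138 mm

σ_allow = 906/1.6 = 566.2 MPa.
For a rectangular section σ = 6M/(bh²), so h² = 6M/(b σ_allow) = 6×1.1300×10^8/(62.7×566.2) = 19100 mm².
h = 138.2 mm.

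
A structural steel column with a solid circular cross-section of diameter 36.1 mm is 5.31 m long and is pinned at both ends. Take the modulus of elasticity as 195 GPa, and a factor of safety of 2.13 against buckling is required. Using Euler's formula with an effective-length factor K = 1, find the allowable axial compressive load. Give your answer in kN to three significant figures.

I = πd⁴/64 = π×36.1⁴/64 = 83370 mm⁴.
Effective length L_e = KL = 1×5.31 m = 5310 mm.
Euler critical load P_cr = π²EI/L_e² = π²×195000×83370/5310² = 5690 N.
P_allow = P_cr/n = 5690/2.13 = 2672 N.

P_allow = 2.67 kN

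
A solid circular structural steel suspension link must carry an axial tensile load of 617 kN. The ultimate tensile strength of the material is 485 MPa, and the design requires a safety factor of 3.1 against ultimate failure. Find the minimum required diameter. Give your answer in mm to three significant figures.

d = 70.9 mm

Allowable stress σ_allow = 485/3.1 = 156.5 MPa.
Required area A = F/σ_allow = 617000/156.5 = 3944 mm².
A = πd²/4 → d = √(4A/π) = 70.86 mm.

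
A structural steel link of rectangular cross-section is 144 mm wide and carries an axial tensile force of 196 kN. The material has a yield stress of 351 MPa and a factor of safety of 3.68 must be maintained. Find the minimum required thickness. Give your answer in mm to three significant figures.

σ_allow = 351/3.68 = 95.38 MPa.
Required area A = F/σ_allow = 196000/95.38 = 2055 mm².
t = A/w = 2055/144 = 14.27 mm.

t = 14.3 mm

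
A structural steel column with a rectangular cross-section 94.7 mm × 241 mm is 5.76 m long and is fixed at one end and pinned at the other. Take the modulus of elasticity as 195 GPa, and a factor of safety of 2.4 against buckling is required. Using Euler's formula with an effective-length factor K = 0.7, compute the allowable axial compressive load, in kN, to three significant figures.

P_allow = 841 kN

Buckling occurs about the weak axis: I_min = h·b³/12 = 241×94.7³/12 = 1.706×10^7 mm⁴ (b = 94.7 mm is the smaller dimension).
Effective length L_e = KL = 0.7×5.76 m = 4032 mm.
Euler critical load P_cr = π²EI/L_e² = π²×195000×1.706×10^7/4032² = 2.019×10^6 N.
P_allow = P_cr/n = 2.019×10^6/2.4 = 841300 N.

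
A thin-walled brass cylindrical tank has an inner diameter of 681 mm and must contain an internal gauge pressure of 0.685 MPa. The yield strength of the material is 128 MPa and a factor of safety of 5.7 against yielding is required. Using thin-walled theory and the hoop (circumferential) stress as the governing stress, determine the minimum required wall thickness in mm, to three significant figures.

t = 10.4 mm

σ_allow = 128/5.7 = 22.46 MPa.
Hoop stress σ_h = pD/(2t), so t = pD/(2σ_allow) = 0.685×681/(2×22.46) = 10.39 mm.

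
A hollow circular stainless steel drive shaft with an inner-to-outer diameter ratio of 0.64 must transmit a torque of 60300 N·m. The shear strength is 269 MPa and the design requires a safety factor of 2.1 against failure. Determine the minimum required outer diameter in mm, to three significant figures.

τ_allow = 269/2.1 = 128.1 MPa.
For a hollow shaft τ = 16T/[πd_o³(1−k⁴)] with k = 0.64, so 1−k⁴ = 0.8322.
d_o³ = 16T/[π τ_allow (1−k⁴)] = 16×6.0300×10^7/(π×128.1×0.8322) = 2.881×10^6 mm³.
d_o = 142.3 mm.

d_o = 142 mm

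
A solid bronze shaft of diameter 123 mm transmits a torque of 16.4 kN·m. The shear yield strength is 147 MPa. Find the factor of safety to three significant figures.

τ = 16T/(πd³) = 16×1.6400×10^7/(π×123³) = 44.88 MPa.
n = τ_limit/τ = 147/44.88 = 3.275.

n = 3.28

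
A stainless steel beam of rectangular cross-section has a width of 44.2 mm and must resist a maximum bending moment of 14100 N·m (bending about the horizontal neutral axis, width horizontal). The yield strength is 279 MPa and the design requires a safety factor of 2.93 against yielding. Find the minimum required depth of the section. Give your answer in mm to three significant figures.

h = 142 mm

σ_allow = 279/2.93 = 95.22 MPa.
For a rectangular section σ = 6M/(bh²), so h² = 6M/(b σ_allow) = 6×1.4100×10^7/(44.2×95.22) = 20100 mm².
h = 141.8 mm.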